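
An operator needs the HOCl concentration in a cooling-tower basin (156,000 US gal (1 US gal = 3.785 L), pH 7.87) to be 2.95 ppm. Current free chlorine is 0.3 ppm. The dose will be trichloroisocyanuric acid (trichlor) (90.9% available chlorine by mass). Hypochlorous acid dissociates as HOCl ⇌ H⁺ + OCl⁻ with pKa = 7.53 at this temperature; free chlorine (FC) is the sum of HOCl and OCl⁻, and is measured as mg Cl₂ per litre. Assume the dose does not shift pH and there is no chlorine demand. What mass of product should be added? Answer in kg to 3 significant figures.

5.91 kg

Volume: 156,000 US gal × 3.785 L/gal = 590,460 L.
[OCl⁻]/[HOCl] = 10^(pH − pKa) = 10^(7.87 − 7.53) = 2.188; fraction as HOCl = 1/(1 + 2.188) = 0.3137.
Free chlorine required for 2.95 ppm HOCl: 2.95 / 0.3137 = 9.404 ppm.
FC to add: 9.404 − 0.3 = 9.104 mg/L as Cl₂.
Cl₂ equivalent: 9.104 mg/L × 590,460 L = 5375 g.
Product at 90.9% available Cl: 5375 / 0.909 = 5914 g.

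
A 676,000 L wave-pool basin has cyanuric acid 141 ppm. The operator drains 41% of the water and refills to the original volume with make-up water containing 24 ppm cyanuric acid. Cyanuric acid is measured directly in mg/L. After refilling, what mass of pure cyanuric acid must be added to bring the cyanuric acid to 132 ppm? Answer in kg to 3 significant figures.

26.3 kg

After draining 41% and refilling: 141 × 0.59 + 24 × 0.41 = 93.03 ppm.
Deficit to target: 132 − 93.03 = 38.97 mg/L.
Mass: 38.97 mg/L × 676,000 L = 26,340 g cyanuric acid.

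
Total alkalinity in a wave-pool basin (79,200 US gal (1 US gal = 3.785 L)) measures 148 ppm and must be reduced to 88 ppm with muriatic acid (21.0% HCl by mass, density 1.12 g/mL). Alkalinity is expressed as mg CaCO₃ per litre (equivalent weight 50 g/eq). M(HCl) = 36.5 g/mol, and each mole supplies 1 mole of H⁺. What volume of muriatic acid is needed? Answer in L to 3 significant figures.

55.8 L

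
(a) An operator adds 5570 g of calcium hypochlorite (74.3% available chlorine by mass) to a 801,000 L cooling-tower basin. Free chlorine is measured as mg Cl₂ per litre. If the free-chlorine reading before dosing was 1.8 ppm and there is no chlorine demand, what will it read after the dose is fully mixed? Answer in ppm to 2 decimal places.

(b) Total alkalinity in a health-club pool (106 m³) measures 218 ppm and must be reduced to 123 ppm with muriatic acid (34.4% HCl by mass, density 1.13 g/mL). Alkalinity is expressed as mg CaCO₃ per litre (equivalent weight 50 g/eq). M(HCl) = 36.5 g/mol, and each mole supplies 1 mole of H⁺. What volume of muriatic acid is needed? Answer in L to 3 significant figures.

(a) Available chlorine delivered: 5570 g × 0.743 = 4139 g as Cl₂.
(a) Concentration rise: 4139 g / 801,000 L = 5.167 mg/L = 5.17 ppm.
(a) Final FC: 1.8 + 5.17 = 6.97 ppm.

(b) Volume: 106 m³ = 106,000 L.
(b) Alkalinity to neutralize: (218 − 123) = 95 mg/L as CaCO₃ × 106,000 L = 10,070 g as CaCO₃.
(b) Equivalents of H⁺ required: 10,070 ÷ 50 g/eq = 201.4 eq = 201.4 mol HCl.
(b) Mass of HCl: 201.4 × 36.5 = 7351 g.
(b) Mass of 34.4% solution: 7351 / 0.344 = 21,370 g.
(b) Volume: 21,370 g ÷ 1.13 g/mL = 18,910 mL.

(a) 6.97 ppm; (b) 18.9 L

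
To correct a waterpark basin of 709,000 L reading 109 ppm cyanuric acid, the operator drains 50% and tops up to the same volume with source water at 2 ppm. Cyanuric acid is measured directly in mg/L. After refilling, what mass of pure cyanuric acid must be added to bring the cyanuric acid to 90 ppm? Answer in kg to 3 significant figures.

After draining 50% and refilling: 109 × 0.50 + 2 × 0.50 = 55.5 ppm.
Deficit to target: 90 − 55.5 = 34.5 mg/L.
Mass: 34.5 mg/L × 709,000 L = 24,460 g cyanuric acid.

24.5 kg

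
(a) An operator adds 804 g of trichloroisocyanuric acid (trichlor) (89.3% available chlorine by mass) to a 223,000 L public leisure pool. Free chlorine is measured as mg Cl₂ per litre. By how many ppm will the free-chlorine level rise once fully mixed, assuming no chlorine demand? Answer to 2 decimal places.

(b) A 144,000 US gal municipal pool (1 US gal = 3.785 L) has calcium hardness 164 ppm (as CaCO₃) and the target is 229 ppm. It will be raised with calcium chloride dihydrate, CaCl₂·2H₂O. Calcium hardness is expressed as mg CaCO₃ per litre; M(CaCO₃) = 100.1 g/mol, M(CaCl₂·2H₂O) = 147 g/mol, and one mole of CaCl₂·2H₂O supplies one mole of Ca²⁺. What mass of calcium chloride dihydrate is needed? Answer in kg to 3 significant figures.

(a) Available chlorine delivered: 804 g × 0.893 = 718 g as Cl₂.
(a) Concentration rise: 718 g / 223,000 L = 3.22 mg/L = 3.22 ppm.

(b) Volume: 144,000 US gal × 3.785 L/gal = 545,040 L.
(b) Hardness to add: (229 − 164) = 65 mg/L as CaCO₃ × 545,040 L = 35,430 g as CaCO₃.
(b) Moles of Ca²⁺ (1 mol Ca²⁺ ≡ 1 mol CaCO₃): 35,430 / 100.1 g/mol = 353.9 mol.
(b) Mass of CaCl₂·2H₂O: 353.9 × 147 = 52,030 g.

(a) 3.22 ppm; (b) 52.0 kg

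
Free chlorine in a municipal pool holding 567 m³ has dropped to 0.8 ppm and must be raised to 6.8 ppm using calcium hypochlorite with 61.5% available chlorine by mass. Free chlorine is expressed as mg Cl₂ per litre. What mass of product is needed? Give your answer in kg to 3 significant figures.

5.53 kg

Volume: 567 m³ = 567,000 L.
Chlorine deficit: 6.8 − 0.8 = 6 ppm = 6 mg/L as Cl₂.
Cl₂ equivalent needed: 6 mg/L × 567,000 L = 3,402,000 mg = 3402 g.
Product at 61.5% available chlorine: 3402 / 0.615 = 5532 g.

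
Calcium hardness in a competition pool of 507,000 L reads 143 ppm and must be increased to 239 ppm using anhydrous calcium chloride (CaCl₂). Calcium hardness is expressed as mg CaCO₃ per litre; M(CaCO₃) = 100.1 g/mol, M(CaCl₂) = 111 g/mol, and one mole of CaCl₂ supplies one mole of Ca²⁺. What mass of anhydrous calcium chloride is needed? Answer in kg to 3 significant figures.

54.0 kg

Hardness to add: (239 − 143) = 96 mg/L as CaCO₃ × 507,000 L = 48,670 g as CaCO₃.
Moles of Ca²⁺ (1 mol Ca²⁺ ≡ 1 mol CaCO₃): 48,670 / 100.1 g/mol = 486.2 mol.
Mass of CaCl₂: 486.2 × 111 = 53,970 g.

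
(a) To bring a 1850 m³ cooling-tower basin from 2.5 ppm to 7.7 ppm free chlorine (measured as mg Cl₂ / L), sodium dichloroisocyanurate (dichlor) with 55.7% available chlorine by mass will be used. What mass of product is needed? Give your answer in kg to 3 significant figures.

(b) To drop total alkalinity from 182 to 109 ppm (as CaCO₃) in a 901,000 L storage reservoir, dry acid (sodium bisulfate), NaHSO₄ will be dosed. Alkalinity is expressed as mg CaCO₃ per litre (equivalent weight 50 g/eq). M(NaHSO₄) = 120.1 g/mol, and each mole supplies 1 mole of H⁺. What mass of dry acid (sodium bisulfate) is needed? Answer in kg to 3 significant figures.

(a) 17.3 kg; (b) 158 kg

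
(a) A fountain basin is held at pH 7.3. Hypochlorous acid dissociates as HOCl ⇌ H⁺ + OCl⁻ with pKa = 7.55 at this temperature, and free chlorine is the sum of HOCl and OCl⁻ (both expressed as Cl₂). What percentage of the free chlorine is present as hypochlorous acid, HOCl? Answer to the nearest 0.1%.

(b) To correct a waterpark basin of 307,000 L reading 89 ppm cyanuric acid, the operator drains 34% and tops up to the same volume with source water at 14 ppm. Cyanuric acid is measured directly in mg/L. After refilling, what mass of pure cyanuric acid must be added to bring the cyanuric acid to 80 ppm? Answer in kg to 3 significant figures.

(a) 64.0%; (b) 5.07 kg

(a) [OCl⁻]/[HOCl] = 10^(pH − pKa) = 10^(7.3 − 7.55) = 10^-0.25 = 0.5623.
(a) Fraction as HOCl = 1 / (1 + 0.5623) = 0.6401.

(b) After draining 34% and refilling: 89 × 0.66 + 14 × 0.34 = 63.5 ppm.
(b) Deficit to target: 80 − 63.5 = 16.5 mg/L.
(b) Mass: 16.5 mg/L × 307,000 L = 5066 g cyanuric acid.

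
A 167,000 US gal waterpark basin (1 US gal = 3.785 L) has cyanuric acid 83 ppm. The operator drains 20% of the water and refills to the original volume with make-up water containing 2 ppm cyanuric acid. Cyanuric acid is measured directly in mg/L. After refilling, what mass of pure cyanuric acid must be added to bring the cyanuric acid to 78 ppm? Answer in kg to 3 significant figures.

7.08 kg

Volume: 167,000 US gal × 3.785 L/gal = 632,095 L.
After draining 20% and refilling: 83 × 0.80 + 2 × 0.20 = 66.8 ppm.
Deficit to target: 78 − 66.8 = 11.2 mg/L.
Mass: 11.2 mg/L × 632,095 L = 7079 g cyanuric acid.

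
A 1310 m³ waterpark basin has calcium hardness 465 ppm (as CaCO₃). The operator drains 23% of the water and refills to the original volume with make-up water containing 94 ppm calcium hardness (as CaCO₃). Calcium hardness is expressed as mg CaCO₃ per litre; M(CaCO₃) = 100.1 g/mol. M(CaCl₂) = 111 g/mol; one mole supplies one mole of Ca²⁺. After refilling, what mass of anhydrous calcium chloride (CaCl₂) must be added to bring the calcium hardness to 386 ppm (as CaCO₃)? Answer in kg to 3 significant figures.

9.20 kg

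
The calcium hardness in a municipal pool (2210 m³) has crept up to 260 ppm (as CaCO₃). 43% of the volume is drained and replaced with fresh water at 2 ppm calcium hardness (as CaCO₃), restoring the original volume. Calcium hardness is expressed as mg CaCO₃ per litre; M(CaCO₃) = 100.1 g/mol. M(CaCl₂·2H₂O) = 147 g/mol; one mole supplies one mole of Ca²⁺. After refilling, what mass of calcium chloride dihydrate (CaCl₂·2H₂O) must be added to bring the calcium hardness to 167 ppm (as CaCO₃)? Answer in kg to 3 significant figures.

Volume: 2210 m³ = 2,210,000 L.
After draining 43% and refilling: 260 × 0.57 + 2 × 0.43 = 149.06 ppm.
Deficit to target: 167 − 149.06 = 17.94 mg/L.
As CaCO₃: 17.94 mg/L × 2,210,000 L = 39,650 g; ÷ 100.1 = 396.1 mol Ca²⁺.
Mass: 396.1 × 147 = 58,220 g.

58.2 kg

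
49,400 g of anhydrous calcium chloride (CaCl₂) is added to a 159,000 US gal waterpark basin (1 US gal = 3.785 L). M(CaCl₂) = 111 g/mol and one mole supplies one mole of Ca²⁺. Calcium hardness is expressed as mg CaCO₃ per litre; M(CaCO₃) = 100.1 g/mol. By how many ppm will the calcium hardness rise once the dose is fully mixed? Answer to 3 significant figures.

Volume: 159,000 US gal × 3.785 L/gal = 601,815 L.
Moles of Ca²⁺: 49,400 g ÷ 111 g/mol = 445 mol.
As CaCO₃: 445 mol × 100.1 g/mol = 44,550 g.
Rise: 44,550 g / 601,815 L × 1000 = 74.02 mg/L.

74.0 ppm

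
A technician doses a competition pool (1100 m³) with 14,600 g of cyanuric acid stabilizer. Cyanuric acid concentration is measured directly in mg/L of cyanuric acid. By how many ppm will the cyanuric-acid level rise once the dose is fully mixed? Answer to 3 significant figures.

Volume: 1100 m³ = 1,100,000 L.
Rise: 14,600 g / 1,100,000 L × 1000 = 13.27 mg/L.

13.3 ppm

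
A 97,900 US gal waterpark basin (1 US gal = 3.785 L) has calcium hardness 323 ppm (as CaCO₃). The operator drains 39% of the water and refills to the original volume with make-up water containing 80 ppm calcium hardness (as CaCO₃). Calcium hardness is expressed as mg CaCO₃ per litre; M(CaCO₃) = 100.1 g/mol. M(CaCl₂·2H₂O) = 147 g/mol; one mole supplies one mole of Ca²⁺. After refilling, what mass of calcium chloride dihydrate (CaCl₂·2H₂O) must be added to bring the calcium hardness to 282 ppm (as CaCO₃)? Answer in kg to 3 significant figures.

Volume: 97,900 US gal × 3.785 L/gal = 370,552 L.
After draining 39% and refilling: 323 × 0.61 + 80 × 0.39 = 228.23 ppm.
Deficit to target: 282 − 228.23 = 53.77 mg/L.
As CaCO₃: 53.77 mg/L × 370,552 L = 19,920 g; ÷ 100.1 = 199 mol Ca²⁺.
Mass: 199 × 147 = 29,260 g.

29.3 kg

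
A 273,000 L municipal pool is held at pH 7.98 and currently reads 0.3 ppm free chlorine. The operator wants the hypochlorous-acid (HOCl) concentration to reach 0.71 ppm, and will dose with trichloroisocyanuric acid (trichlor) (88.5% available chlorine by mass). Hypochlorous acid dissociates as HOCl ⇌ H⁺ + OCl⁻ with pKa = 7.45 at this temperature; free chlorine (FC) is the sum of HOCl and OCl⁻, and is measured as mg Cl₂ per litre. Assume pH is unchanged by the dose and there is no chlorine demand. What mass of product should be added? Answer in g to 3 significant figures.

869 g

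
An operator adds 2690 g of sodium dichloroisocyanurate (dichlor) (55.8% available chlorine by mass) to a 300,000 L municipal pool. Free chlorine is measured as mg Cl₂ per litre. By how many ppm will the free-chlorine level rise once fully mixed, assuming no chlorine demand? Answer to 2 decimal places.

5.00 ppm

Available chlorine delivered: 2690 g × 0.558 = 1501 g as Cl₂.
Concentration rise: 1501 g / 300,000 L = 5.003 mg/L = 5.00 ppm.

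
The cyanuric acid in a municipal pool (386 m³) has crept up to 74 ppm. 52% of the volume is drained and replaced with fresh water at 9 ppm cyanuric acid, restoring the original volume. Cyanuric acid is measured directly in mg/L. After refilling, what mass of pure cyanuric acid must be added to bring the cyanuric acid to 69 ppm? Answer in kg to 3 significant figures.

11.1 kg

Volume: 386 m³ = 386,000 L.
After draining 52% and refilling: 74 × 0.48 + 9 × 0.52 = 40.2 ppm.
Deficit to target: 69 − 40.2 = 28.8 mg/L.
Mass: 28.8 mg/L × 386,000 L = 11,120 g cyanuric acid.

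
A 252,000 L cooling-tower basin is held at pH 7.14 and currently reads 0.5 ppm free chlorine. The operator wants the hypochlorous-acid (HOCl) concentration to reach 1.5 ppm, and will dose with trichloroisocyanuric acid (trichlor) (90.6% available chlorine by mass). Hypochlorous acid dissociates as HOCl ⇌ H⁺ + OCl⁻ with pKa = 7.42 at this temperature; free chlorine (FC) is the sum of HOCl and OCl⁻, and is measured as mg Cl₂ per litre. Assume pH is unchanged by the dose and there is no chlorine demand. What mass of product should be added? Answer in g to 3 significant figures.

497 g

[OCl⁻]/[HOCl] = 10^(pH − pKa) = 10^(7.14 − 7.42) = 0.5248; fraction as HOCl = 1/(1 + 0.5248) = 0.6558.
Free chlorine required for 1.5 ppm HOCl: 1.5 / 0.6558 = 2.287 ppm.
FC to add: 2.287 − 0.5 = 1.787 mg/L as Cl₂.
Cl₂ equivalent: 1.787 mg/L × 252,000 L = 450.4 g.
Product at 90.6% available Cl: 450.4 / 0.906 = 497.1 g.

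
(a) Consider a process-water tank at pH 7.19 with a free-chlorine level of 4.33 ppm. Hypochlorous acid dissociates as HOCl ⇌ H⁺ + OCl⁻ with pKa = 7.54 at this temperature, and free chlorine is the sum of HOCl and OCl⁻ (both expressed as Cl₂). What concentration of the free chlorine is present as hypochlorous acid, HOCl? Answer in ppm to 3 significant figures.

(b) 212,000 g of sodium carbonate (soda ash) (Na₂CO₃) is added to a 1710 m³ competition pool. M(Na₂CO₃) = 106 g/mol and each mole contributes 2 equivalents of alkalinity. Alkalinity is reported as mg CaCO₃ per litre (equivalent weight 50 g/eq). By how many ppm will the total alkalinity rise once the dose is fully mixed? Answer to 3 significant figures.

(a) 2.99 ppm; (b) 117 ppm

(a) [OCl⁻]/[HOCl] = 10^(pH − pKa) = 10^(7.19 − 7.54) = 10^-0.35 = 0.4467.
(a) Fraction as HOCl = 1 / (1 + 0.4467) = 0.6912.
(a) HOCl = 0.6912 × 4.33 ppm = 2.993 ppm.

(b) Volume: 1710 m³ = 1,710,000 L.
(b) Moles of Na₂CO₃: 212,000 g ÷ 106 g/mol = 2000 mol → 4000 eq of alkalinity.
(b) As CaCO₃: 4000 eq × 50 g/eq = 200,000 g.
(b) Rise: 200,000 g / 1,710,000 L × 1000 = 117 mg/L.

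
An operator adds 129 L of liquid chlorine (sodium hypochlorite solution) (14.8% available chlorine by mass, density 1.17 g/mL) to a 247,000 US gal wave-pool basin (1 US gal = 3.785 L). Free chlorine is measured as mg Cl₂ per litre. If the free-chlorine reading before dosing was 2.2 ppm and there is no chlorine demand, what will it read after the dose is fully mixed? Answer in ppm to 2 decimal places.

Volume: 247,000 US gal × 3.785 L/gal = 934,895 L.
Mass of solution: 129 L × 1000 mL/L × 1.17 g/mL = 150,900 g.
Available chlorine delivered: 150,900 g × 0.148 = 22,340 g as Cl₂.
Concentration rise: 22,340 g / 934,895 L = 23.89 mg/L = 23.89 ppm.
Final FC: 2.2 + 23.89 = 26.09 ppm.

26.09 ppm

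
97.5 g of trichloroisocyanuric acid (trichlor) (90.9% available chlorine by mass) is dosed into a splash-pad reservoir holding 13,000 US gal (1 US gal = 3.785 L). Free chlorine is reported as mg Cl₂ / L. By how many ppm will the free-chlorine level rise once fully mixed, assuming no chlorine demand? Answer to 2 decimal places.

Volume: 13,000 US gal × 3.785 L/gal = 49,205 L.
Available chlorine delivered: 97.5 g × 0.909 = 88.63 g as Cl₂.
Concentration rise: 88.63 g / 49,205 L = 1.801 mg/L = 1.80 ppm.

1.80 ppm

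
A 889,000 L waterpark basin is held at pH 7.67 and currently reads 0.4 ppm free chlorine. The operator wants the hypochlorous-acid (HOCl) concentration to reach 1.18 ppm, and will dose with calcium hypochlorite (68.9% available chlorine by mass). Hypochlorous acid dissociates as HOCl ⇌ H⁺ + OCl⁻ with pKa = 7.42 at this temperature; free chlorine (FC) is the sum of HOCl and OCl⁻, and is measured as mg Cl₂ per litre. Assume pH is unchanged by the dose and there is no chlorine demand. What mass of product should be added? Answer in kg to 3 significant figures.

3.71 kg

[OCl⁻]/[HOCl] = 10^(pH − pKa) = 10^(7.67 − 7.42) = 1.778; fraction as HOCl = 1/(1 + 1.778) = 0.3599.
Free chlorine required for 1.18 ppm HOCl: 1.18 / 0.3599 = 3.278 ppm.
FC to add: 3.278 − 0.4 = 2.878 mg/L as Cl₂.
Cl₂ equivalent: 2.878 mg/L × 889,000 L = 2559 g.
Product at 68.9% available Cl: 2559 / 0.689 = 3714 g.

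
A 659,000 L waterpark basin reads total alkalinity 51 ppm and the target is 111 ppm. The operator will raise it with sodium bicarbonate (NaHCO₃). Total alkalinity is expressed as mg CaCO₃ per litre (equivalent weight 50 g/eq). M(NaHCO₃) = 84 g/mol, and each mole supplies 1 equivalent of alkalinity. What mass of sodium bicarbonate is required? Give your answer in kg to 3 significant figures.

66.4 kg

Alkalinity to add: (111 − 51) = 60 mg/L as CaCO₃ × 659,000 L = 39,540 g as CaCO₃.
Equivalents: 39,540 g ÷ 50 g/eq = 790.8 eq.
NaHCO₃ supplies 1 eq per mole → 790.8 mol.
Mass: 790.8 mol × 84 g/mol = 66,430 g.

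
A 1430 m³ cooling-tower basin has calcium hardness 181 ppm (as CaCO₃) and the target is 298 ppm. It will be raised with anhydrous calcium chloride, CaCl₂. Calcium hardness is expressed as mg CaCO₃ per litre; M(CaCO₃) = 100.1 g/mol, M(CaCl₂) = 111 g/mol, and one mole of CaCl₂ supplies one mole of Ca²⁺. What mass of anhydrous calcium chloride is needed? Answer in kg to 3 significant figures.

186 kg

Volume: 1430 m³ = 1,430,000 L.
Hardness to add: (298 − 181) = 117 mg/L as CaCO₃ × 1,430,000 L = 167,300 g as CaCO₃.
Moles of Ca²⁺ (1 mol Ca²⁺ ≡ 1 mol CaCO₃): 167,300 / 100.1 g/mol = 1671 mol.
Mass of CaCl₂: 1671 × 111 = 185,500 g.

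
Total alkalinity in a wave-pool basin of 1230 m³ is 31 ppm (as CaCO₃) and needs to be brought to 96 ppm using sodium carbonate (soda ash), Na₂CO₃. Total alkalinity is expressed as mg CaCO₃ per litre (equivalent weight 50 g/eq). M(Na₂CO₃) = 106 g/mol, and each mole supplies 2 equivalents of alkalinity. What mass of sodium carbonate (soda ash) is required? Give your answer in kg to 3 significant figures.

Volume: 1230 m³ = 1,230,000 L.
Alkalinity to add: (96 − 31) = 65 mg/L as CaCO₃ × 1,230,000 L = 79,950 g as CaCO₃.
Equivalents: 79,950 g ÷ 50 g/eq = 1599 eq.
Each mole of Na₂CO₃ supplies 2 eq, so 1599 / 2 = 799.5 mol.
Mass: 799.5 mol × 106 g/mol = 84,750 g.

84.7 kg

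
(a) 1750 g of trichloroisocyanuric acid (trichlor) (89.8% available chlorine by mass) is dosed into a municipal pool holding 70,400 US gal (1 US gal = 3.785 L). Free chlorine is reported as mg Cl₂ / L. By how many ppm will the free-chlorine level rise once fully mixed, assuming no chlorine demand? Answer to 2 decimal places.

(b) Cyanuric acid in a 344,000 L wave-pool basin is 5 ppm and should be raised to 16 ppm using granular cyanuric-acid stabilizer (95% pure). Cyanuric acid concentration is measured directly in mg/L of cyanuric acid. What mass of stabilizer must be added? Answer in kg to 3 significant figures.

(a) 5.90 ppm; (b) 3.98 kg

(a) Volume: 70,400 US gal × 3.785 L/gal = 266,464 L.
(a) Available chlorine delivered: 1750 g × 0.898 = 1572 g as Cl₂.
(a) Concentration rise: 1572 g / 266,464 L = 5.898 mg/L = 5.90 ppm.

(b) CYA to add: (16 − 5) = 11 mg/L × 344,000 L = 3784 g cyanuric acid.
(b) At 95% purity: 3784 / 0.95 = 3983 g product.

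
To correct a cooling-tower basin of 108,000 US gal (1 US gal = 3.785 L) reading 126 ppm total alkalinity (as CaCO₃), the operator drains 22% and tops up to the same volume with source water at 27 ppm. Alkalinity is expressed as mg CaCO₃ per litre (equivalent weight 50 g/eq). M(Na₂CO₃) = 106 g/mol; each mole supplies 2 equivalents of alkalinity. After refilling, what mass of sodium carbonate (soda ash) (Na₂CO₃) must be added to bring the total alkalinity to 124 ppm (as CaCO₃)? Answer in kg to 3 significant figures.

Volume: 108,000 US gal × 3.785 L/gal = 408,780 L.
After draining 22% and refilling: 126 × 0.78 + 27 × 0.22 = 104.22 ppm.
Deficit to target: 124 − 104.22 = 19.78 mg/L.
As CaCO₃: 19.78 mg/L × 408,780 L = 8086 g; ÷ 50 g/eq ÷ 2 = 80.86 mol Na₂CO₃.
Mass: 80.86 × 106 = 8571 g.

8.57 kg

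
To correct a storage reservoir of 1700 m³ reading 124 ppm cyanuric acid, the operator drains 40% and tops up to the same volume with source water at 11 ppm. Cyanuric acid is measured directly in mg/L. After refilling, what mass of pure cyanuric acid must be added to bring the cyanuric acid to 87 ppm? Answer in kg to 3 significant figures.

13.9 kg

Volume: 1700 m³ = 1,700,000 L.
After draining 40% and refilling: 124 × 0.60 + 11 × 0.40 = 78.8 ppm.
Deficit to target: 87 − 78.8 = 8.2 mg/L.
Mass: 8.2 mg/L × 1,700,000 L = 13,940 g cyanuric acid.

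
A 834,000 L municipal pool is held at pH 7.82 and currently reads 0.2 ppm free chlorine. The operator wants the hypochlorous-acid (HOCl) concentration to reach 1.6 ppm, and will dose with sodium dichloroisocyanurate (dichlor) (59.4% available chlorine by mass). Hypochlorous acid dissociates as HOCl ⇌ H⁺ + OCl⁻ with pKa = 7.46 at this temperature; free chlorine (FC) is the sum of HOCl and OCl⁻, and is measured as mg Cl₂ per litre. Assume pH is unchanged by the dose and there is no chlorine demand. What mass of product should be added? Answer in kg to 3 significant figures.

[OCl⁻]/[HOCl] = 10^(pH − pKa) = 10^(7.82 − 7.46) = 2.291; fraction as HOCl = 1/(1 + 2.291) = 0.3039.
Free chlorine required for 1.6 ppm HOCl: 1.6 / 0.3039 = 5.265 ppm.
FC to add: 5.265 − 0.2 = 5.065 mg/L as Cl₂.
Cl₂ equivalent: 5.065 mg/L × 834,000 L = 4225 g.
Product at 59.4% available Cl: 4225 / 0.594 = 7112 g.

7.11 kg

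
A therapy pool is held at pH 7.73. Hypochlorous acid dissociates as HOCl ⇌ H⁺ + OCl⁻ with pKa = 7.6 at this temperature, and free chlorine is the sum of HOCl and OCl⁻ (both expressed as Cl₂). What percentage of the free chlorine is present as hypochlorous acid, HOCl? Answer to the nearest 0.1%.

42.6%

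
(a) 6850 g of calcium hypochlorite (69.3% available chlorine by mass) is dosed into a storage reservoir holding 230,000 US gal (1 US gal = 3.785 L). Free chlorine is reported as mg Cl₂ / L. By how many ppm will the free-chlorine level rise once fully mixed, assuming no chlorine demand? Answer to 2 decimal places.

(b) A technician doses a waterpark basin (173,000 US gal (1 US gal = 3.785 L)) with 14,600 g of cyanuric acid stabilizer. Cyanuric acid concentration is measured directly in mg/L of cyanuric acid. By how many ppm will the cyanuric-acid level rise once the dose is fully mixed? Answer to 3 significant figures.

(a) 5.45 ppm; (b) 22.3 ppm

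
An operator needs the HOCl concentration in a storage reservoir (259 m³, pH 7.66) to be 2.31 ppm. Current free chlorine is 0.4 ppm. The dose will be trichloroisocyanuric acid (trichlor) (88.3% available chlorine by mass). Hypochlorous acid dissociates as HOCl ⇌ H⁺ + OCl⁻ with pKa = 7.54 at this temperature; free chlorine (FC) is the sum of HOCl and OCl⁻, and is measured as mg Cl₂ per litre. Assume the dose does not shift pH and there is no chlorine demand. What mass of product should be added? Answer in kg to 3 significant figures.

1.45 kg

Volume: 259 m³ = 259,000 L.
[OCl⁻]/[HOCl] = 10^(pH − pKa) = 10^(7.66 − 7.54) = 1.318; fraction as HOCl = 1/(1 + 1.318) = 0.4314.
Free chlorine required for 2.31 ppm HOCl: 2.31 / 0.4314 = 5.355 ppm.
FC to add: 5.355 − 0.4 = 4.955 mg/L as Cl₂.
Cl₂ equivalent: 4.955 mg/L × 259,000 L = 1283 g.
Product at 88.3% available Cl: 1283 / 0.883 = 1453 g.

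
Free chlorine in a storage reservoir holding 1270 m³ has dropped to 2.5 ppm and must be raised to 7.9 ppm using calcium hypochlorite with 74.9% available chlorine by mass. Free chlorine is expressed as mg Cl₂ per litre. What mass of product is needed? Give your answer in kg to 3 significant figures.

Volume: 1270 m³ = 1,270,000 L.
Chlorine deficit: 7.9 − 2.5 = 5.4 ppm = 5.4 mg/L as Cl₂.
Cl₂ equivalent needed: 5.4 mg/L × 1,270,000 L = 6,858,000 mg = 6858 g.
Product at 74.9% available chlorine: 6858 / 0.749 = 9156 g.

9.16 kg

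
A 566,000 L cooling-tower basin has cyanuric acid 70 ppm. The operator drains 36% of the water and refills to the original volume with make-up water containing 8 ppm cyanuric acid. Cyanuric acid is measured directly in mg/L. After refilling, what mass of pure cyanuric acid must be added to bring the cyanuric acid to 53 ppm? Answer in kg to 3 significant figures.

After draining 36% and refilling: 70 × 0.64 + 8 × 0.36 = 47.68 ppm.
Deficit to target: 53 − 47.68 = 5.32 mg/L.
Mass: 5.32 mg/L × 566,000 L = 3011 g cyanuric acid.

3.01 kg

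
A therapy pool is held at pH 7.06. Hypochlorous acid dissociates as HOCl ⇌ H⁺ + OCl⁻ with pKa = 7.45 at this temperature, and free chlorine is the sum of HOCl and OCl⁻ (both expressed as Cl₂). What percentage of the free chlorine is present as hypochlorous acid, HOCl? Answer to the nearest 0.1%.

71.1%

[OCl⁻]/[HOCl] = 10^(pH − pKa) = 10^(7.06 − 7.45) = 10^-0.39 = 0.4074.
Fraction as HOCl = 1 / (1 + 0.4074) = 0.7105.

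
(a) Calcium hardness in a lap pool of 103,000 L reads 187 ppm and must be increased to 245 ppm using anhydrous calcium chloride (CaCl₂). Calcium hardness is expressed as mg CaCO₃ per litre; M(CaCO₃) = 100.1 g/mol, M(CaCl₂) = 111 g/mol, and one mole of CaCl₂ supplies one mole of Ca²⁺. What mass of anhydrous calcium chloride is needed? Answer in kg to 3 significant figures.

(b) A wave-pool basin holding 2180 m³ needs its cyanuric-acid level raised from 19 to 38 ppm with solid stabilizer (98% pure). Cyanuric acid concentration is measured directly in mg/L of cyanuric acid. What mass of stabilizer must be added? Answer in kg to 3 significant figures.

(a) 6.62 kg; (b) 42.3 kg

(a) Hardness to add: (245 − 187) = 58 mg/L as CaCO₃ × 103,000 L = 5974 g as CaCO₃.
(a) Moles of Ca²⁺ (1 mol Ca²⁺ ≡ 1 mol CaCO₃): 5974 / 100.1 g/mol = 59.68 mol.
(a) Mass of CaCl₂: 59.68 × 111 = 6625 g.

(b) Volume: 2180 m³ = 2,180,000 L.
(b) CYA to add: (38 − 19) = 19 mg/L × 2,180,000 L = 41,420 g cyanuric acid.
(b) At 98% purity: 41,420 / 0.98 = 42,270 g product.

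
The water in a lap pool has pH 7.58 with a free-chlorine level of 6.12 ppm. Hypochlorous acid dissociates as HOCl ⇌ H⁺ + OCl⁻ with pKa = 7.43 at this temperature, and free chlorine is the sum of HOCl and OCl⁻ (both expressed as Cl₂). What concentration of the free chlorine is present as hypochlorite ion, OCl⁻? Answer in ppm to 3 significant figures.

[OCl⁻]/[HOCl] = 10^(pH − pKa) = 10^(7.58 − 7.43) = 10^0.15 = 1.413.
Fraction as HOCl = 1 / (1 + 1.413) = 0.4145.
OCl⁻ = (1 − 0.4145) × 6.12 ppm = 3.583 ppm.

3.58 ppm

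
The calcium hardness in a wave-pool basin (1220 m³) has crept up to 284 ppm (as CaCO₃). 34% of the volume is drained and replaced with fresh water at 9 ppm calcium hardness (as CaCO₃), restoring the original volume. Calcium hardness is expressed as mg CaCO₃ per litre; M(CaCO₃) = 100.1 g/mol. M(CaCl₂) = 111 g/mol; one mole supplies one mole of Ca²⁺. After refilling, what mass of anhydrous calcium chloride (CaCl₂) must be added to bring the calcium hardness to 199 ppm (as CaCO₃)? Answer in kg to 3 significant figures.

11.5 kg

Volume: 1220 m³ = 1,220,000 L.
After draining 34% and refilling: 284 × 0.66 + 9 × 0.34 = 190.5 ppm.
Deficit to target: 199 − 190.5 = 8.5 mg/L.
As CaCO₃: 8.5 mg/L × 1,220,000 L = 10,370 g; ÷ 100.1 = 103.6 mol Ca²⁺.
Mass: 103.6 × 111 = 11,500 g.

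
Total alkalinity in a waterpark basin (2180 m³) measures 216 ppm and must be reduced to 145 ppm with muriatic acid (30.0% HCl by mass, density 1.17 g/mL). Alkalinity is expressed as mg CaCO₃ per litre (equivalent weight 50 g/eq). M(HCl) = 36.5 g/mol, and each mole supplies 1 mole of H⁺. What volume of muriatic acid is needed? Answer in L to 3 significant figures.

322 L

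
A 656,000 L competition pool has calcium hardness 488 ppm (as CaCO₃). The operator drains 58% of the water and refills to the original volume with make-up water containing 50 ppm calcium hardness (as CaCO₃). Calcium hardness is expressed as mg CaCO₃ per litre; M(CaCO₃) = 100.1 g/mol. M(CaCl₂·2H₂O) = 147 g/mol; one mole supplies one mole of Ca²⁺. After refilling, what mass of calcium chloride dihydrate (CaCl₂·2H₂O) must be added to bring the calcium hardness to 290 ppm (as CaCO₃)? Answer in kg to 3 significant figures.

After draining 58% and refilling: 488 × 0.42 + 50 × 0.58 = 233.96 ppm.
Deficit to target: 290 − 233.96 = 56.04 mg/L.
As CaCO₃: 56.04 mg/L × 656,000 L = 36,760 g; ÷ 100.1 = 367.3 mol Ca²⁺.
Mass: 367.3 × 147 = 53,990 g.

54.0 kg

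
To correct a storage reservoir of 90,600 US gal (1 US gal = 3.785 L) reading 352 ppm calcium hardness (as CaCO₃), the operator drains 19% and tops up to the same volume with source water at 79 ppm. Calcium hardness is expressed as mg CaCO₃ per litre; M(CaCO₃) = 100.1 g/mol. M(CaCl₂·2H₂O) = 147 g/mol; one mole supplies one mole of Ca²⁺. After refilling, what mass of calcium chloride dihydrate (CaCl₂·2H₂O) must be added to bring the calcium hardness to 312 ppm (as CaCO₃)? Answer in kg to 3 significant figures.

Volume: 90,600 US gal × 3.785 L/gal = 342,921 L.
After draining 19% and refilling: 352 × 0.81 + 79 × 0.19 = 300.13 ppm.
Deficit to target: 312 − 300.13 = 11.87 mg/L.
As CaCO₃: 11.87 mg/L × 342,921 L = 4070 g; ÷ 100.1 = 40.66 mol Ca²⁺.
Mass: 40.66 × 147 = 5978 g.

5.98 kg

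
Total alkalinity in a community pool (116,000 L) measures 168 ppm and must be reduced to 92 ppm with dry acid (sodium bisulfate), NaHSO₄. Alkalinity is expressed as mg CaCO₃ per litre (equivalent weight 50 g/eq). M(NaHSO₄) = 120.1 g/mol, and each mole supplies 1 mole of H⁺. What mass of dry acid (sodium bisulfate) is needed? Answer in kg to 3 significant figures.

Alkalinity to neutralize: (168 − 92) = 76 mg/L as CaCO₃ × 116,000 L = 8816 g as CaCO₃.
Equivalents of H⁺ required: 8816 ÷ 50 g/eq = 176.3 eq = 176.3 mol NaHSO₄.
Mass of NaHSO₄: 176.3 × 120.1 = 21,180 g.

21.2 kg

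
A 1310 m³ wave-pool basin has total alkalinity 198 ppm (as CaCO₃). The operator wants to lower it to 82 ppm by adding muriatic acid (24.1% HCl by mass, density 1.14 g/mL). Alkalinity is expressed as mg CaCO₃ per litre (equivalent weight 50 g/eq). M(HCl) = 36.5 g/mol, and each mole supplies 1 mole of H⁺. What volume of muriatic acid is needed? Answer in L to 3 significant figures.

404 L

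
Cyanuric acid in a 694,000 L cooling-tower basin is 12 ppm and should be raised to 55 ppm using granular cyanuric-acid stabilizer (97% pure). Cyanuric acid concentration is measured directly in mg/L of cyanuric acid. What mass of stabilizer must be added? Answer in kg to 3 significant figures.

30.8 kg

CYA to add: (55 − 12) = 43 mg/L × 694,000 L = 29,840 g cyanuric acid.
At 97% purity: 29,840 / 0.97 = 30,760 g product.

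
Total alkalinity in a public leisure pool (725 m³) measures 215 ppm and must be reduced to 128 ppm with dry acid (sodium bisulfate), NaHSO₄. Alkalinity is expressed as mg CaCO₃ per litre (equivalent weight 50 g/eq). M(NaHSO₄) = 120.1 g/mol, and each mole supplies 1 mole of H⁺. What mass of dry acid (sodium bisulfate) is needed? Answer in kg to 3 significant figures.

Volume: 725 m³ = 725,000 L.
Alkalinity to neutralize: (215 − 128) = 87 mg/L as CaCO₃ × 725,000 L = 63,080 g as CaCO₃.
Equivalents of H⁺ required: 63,080 ÷ 50 g/eq = 1262 eq = 1262 mol NaHSO₄.
Mass of NaHSO₄: 1262 × 120.1 = 151,500 g.

152 kg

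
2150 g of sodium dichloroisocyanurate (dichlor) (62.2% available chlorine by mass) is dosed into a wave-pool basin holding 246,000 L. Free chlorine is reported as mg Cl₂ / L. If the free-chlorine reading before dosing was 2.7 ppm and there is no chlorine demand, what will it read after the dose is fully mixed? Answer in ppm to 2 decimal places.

8.14 ppm

Available chlorine delivered: 2150 g × 0.622 = 1337 g as Cl₂.
Concentration rise: 1337 g / 246,000 L = 5.436 mg/L = 5.44 ppm.
Final FC: 2.7 + 5.44 = 8.14 ppm.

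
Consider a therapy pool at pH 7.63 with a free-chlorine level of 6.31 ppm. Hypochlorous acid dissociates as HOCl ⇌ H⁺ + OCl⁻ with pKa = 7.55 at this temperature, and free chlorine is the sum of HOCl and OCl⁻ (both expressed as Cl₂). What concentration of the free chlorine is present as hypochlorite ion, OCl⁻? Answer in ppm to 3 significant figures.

3.44 ppm

[OCl⁻]/[HOCl] = 10^(pH − pKa) = 10^(7.63 − 7.55) = 10^0.08 = 1.202.
Fraction as HOCl = 1 / (1 + 1.202) = 0.4541.
OCl⁻ = (1 − 0.4541) × 6.31 ppm = 3.445 ppm.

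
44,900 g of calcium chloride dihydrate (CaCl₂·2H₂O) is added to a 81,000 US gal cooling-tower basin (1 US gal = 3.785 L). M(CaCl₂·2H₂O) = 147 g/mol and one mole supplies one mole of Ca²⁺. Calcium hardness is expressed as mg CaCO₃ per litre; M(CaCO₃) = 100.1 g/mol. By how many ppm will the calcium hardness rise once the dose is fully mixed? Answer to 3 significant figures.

99.7 ppm

Volume: 81,000 US gal × 3.785 L/gal = 306,585 L.
Moles of Ca²⁺: 44,900 g ÷ 147 g/mol = 305.4 mol.
As CaCO₃: 305.4 mol × 100.1 g/mol = 30,570 g.
Rise: 30,570 g / 306,585 L × 1000 = 99.73 mg/L.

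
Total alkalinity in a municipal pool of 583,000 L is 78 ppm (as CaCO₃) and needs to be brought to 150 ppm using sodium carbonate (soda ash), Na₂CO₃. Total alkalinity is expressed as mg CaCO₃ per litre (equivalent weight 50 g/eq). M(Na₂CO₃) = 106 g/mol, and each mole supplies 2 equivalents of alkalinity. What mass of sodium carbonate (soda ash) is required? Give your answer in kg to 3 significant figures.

Alkalinity to add: (150 − 78) = 72 mg/L as CaCO₃ × 583,000 L = 41,980 g as CaCO₃.
Equivalents: 41,980 g ÷ 50 g/eq = 839.5 eq.
Each mole of Na₂CO₃ supplies 2 eq, so 839.5 / 2 = 419.8 mol.
Mass: 419.8 mol × 106 g/mol = 44,490 g.

44.5 kg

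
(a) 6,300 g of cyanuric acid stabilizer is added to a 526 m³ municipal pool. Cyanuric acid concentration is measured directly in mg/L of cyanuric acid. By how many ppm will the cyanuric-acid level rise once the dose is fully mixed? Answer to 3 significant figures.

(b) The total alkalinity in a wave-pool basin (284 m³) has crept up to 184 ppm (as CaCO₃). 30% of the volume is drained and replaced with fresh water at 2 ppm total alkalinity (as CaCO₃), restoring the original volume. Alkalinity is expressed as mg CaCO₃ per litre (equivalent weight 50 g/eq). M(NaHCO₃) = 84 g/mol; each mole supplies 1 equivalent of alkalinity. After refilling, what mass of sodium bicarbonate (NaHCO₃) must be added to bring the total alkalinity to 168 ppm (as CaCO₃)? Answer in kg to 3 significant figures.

(a) Volume: 526 m³ = 526,000 L.
(a) Rise: 6,300 g / 526,000 L × 1000 = 11.98 mg/L.

(b) Volume: 284 m³ = 284,000 L.
(b) After draining 30% and refilling: 184 × 0.70 + 2 × 0.30 = 129.4 ppm.
(b) Deficit to target: 168 − 129.4 = 38.6 mg/L.
(b) As CaCO₃: 38.6 mg/L × 284,000 L = 10,960 g; ÷ 50 g/eq ÷ 1 = 219.2 mol NaHCO₃.
(b) Mass: 219.2 × 84 = 18,420 g.

(a) 12.0 ppm; (b) 18.4 kg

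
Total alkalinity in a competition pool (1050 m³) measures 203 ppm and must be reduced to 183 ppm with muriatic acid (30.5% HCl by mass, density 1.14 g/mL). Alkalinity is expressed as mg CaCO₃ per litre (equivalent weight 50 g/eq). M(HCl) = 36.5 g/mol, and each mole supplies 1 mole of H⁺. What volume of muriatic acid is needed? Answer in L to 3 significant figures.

Volume: 1050 m³ = 1,050,000 L.
Alkalinity to neutralize: (203 − 183) = 20 mg/L as CaCO₃ × 1,050,000 L = 21,000 g as CaCO₃.
Equivalents of H⁺ required: 21,000 ÷ 50 g/eq = 420 eq = 420 mol HCl.
Mass of HCl: 420 × 36.5 = 15,330 g.
Mass of 30.5% solution: 15,330 / 0.305 = 50,260 g.
Volume: 50,260 g ÷ 1.14 g/mL = 44,090 mL.

44.1 L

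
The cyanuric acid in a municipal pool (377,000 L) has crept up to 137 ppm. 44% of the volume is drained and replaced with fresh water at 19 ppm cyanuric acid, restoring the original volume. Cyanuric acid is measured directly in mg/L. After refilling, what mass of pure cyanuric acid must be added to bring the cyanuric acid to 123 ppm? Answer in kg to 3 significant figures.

14.3 kg

After draining 44% and refilling: 137 × 0.56 + 19 × 0.44 = 85.08 ppm.
Deficit to target: 123 − 85.08 = 37.92 mg/L.
Mass: 37.92 mg/L × 377,000 L = 14,300 g cyanuric acid.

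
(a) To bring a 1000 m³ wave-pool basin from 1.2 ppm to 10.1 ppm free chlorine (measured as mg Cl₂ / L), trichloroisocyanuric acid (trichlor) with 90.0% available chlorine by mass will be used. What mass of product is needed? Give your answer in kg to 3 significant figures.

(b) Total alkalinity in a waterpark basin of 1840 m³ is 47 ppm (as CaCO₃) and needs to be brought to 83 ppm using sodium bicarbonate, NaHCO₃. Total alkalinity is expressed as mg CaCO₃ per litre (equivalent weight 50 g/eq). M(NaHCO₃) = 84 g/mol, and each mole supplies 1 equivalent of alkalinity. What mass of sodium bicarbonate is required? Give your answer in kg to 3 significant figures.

(a) Volume: 1000 m³ = 1,000,000 L.
(a) Chlorine deficit: 10.1 − 1.2 = 8.9 ppm = 8.9 mg/L as Cl₂.
(a) Cl₂ equivalent needed: 8.9 mg/L × 1,000,000 L = 8,900,000 mg = 8900 g.
(a) Product at 90.0% available chlorine: 8900 / 0.9 = 9889 g.

(b) Volume: 1840 m³ = 1,840,000 L.
(b) Alkalinity to add: (83 − 47) = 36 mg/L as CaCO₃ × 1,840,000 L = 66,240 g as CaCO₃.
(b) Equivalents: 66,240 g ÷ 50 g/eq = 1325 eq.
(b) NaHCO₃ supplies 1 eq per mole → 1325 mol.
(b) Mass: 1325 mol × 84 g/mol = 111,300 g.

(a) 9.89 kg; (b) 111 kg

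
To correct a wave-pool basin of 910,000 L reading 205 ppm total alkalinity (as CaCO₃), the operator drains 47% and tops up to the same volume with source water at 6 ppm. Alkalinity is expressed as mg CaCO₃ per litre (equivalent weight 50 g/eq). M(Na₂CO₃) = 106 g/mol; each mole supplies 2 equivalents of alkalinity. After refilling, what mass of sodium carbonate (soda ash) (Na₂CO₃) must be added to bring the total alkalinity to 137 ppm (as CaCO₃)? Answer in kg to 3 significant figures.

24.6 kg

After draining 47% and refilling: 205 × 0.53 + 6 × 0.47 = 111.47 ppm.
Deficit to target: 137 − 111.47 = 25.53 mg/L.
As CaCO₃: 25.53 mg/L × 910,000 L = 23,230 g; ÷ 50 g/eq ÷ 2 = 232.3 mol Na₂CO₃.
Mass: 232.3 × 106 = 24,630 g.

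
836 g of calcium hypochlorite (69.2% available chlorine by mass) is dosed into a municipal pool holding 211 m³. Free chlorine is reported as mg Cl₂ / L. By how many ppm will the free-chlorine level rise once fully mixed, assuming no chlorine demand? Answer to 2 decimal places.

2.74 ppm

Volume: 211 m³ = 211,000 L.
Available chlorine delivered: 836 g × 0.692 = 578.5 g as Cl₂.
Concentration rise: 578.5 g / 211,000 L = 2.742 mg/L = 2.74 ppm.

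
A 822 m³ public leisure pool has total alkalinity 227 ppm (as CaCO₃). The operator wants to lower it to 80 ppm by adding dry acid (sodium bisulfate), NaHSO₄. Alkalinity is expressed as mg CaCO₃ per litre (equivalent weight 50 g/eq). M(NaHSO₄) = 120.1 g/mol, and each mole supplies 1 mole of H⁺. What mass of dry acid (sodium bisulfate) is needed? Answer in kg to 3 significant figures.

290 kg

Volume: 822 m³ = 822,000 L.
Alkalinity to neutralize: (227 − 80) = 147 mg/L as CaCO₃ × 822,000 L = 120,800 g as CaCO₃.
Equivalents of H⁺ required: 120,800 ÷ 50 g/eq = 2417 eq = 2417 mol NaHSO₄.
Mass of NaHSO₄: 2417 × 120.1 = 290,200 g.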